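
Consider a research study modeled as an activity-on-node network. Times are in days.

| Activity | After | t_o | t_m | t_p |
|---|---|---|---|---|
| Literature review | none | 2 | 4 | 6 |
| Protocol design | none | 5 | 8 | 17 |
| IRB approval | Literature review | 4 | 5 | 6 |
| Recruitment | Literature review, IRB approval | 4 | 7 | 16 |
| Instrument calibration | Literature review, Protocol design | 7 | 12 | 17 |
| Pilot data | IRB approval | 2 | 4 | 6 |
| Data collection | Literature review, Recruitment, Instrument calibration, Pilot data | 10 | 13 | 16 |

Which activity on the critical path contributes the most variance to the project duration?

te_Literature review = (2 + 4·4 + 6)/6 = 24/6 = 4; σ²_Literature review = ((6−2)/6)² = 0.444
te_Protocol design = (5 + 4·8 + 17)/6 = 54/6 = 9; σ²_Protocol design = ((17−5)/6)² = 4.000
te_IRB approval = (4 + 4·5 + 6)/6 = 30/6 = 5; σ²_IRB approval = ((6−4)/6)² = 0.111
te_Recruitment = (4 + 4·7 + 16)/6 = 48/6 = 8; σ²_Recruitment = ((16−4)/6)² = 4.000
te_Instrument calibration = (7 + 4·12 + 17)/6 = 72/6 = 12; σ²_Instrument calibration = ((17−7)/6)² = 2.778
te_Pilot data = (2 + 4·4 + 6)/6 = 24/6 = 4; σ²_Pilot data = ((6−2)/6)² = 0.444
te_Data collection = (10 + 4·13 + 16)/6 = 78/6 = 13; σ²_Data collection = ((16−10)/6)² = 1.000

Forward pass:
ES_Literature review = 0; EF_Literature review = 4
ES_Protocol design = 0; EF_Protocol design = 9
ES_IRB approval = 4; EF_IRB approval = 4+5 = 9
ES_Recruitment = max(EF_Literature review=4, EF_IRB approval=9) = 9; EF_Recruitment = 9+8 = 17
ES_Instrument calibration = max(EF_Literature review=4, EF_Protocol design=9) = 9; EF_Instrument calibration = 9+12 = 21
ES_Pilot data = 9; EF_Pilot data = 9+4 = 13
ES_Data collection = max(EF_Literature review=4, EF_Recruitment=17, EF_Instrument calibration=21, EF_Pilot data=13) = 21; EF_Data collection = 21+13 = 34
Expected project duration μ = 34 days. Critical path: Protocol design → Instrument calibration → Data collection.

Variances on critical path: σ²_Protocol design=4.000, σ²_Instrument calibration=2.778, σ²_Data collection=1.000.
Largest is σ²_Protocol design = 4.000.

Protocol design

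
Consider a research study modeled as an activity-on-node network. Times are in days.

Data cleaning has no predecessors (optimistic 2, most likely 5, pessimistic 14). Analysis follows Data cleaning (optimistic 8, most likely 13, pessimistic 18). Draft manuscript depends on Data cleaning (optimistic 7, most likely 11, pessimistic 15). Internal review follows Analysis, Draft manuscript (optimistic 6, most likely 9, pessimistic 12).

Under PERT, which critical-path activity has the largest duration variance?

Data cleaning

te_Data cleaning = (2 + 4·5 + 14)/6 = 36/6 = 6; σ²_Data cleaning = ((14−2)/6)² = 4.000
te_Analysis = (8 + 4·13 + 18)/6 = 78/6 = 13; σ²_Analysis = ((18−8)/6)² = 2.778
te_Draft manuscript = (7 + 4·11 + 15)/6 = 66/6 = 11; σ²_Draft manuscript = ((15−7)/6)² = 1.778
te_Internal review = (6 + 4·9 + 12)/6 = 54/6 = 9; σ²_Internal review = ((12−6)/6)² = 1.000

Forward pass:
ES_Data cleaning = 0; EF_Data cleaning = 6
ES_Analysis = 6; EF_Analysis = 6+13 = 19
ES_Draft manuscript = 6; EF_Draft manuscript = 6+11 = 17
ES_Internal review = max(EF_Analysis=19, EF_Draft manuscript=17) = 19; EF_Internal review = 19+9 = 28
Expected project duration μ = 28 days. Critical path: Data cleaning → Analysis → Internal review.

Variances on critical path: σ²_Data cleaning=4.000, σ²_Analysis=2.778, σ²_Internal review=1.000.
Largest is σ²_Data cleaning = 4.000.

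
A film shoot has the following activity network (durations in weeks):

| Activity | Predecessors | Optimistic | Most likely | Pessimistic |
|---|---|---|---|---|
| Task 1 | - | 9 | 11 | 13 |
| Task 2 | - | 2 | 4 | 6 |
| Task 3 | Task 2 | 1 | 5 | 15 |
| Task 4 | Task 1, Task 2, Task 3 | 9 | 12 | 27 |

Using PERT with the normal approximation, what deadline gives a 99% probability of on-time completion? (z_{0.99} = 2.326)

te_Task 1 = (9 + 4·11 + 13)/6 = 66/6 = 11; σ²_Task 1 = ((13−9)/6)² = 0.444
te_Task 2 = (2 + 4·4 + 6)/6 = 24/6 = 4; σ²_Task 2 = ((6−2)/6)² = 0.444
te_Task 3 = (1 + 4·5 + 15)/6 = 36/6 = 6; σ²_Task 3 = ((15−1)/6)² = 5.444
te_Task 4 = (9 + 4·12 + 27)/6 = 84/6 = 14; σ²_Task 4 = ((27−9)/6)² = 9.000

Forward pass:
ES_Task 1 = 0; EF_Task 1 = 11
ES_Task 2 = 0; EF_Task 2 = 4
ES_Task 3 = 4; EF_Task 3 = 4+6 = 10
ES_Task 4 = max(EF_Task 1=11, EF_Task 2=4, EF_Task 3=10) = 11; EF_Task 4 = 11+14 = 25
Expected project duration μ = 25 weeks. Critical path: Task 1 → Task 4.

Variance along critical path = 0.444 + 9.000 = 9.444; σ = 3.073 weeks.
D = μ + z·σ = 25 + 2.326·3.073 = 32.1 weeks

32.1 weeks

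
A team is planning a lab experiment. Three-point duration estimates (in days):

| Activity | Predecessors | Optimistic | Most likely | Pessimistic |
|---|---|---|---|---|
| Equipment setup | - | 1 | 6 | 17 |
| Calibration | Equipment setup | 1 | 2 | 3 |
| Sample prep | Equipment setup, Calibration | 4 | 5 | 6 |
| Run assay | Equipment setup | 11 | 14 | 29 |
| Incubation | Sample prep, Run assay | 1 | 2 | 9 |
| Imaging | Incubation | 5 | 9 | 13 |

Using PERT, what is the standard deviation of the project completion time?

te_Equipment setup = (1 + 4·6 + 17)/6 = 42/6 = 7; σ²_Equipment setup = ((17−1)/6)² = 7.111
te_Calibration = (1 + 4·2 + 3)/6 = 12/6 = 2; σ²_Calibration = ((3−1)/6)² = 0.111
te_Sample prep = (4 + 4·5 + 6)/6 = 30/6 = 5; σ²_Sample prep = ((6−4)/6)² = 0.111
te_Run assay = (11 + 4·14 + 29)/6 = 96/6 = 16; σ²_Run assay = ((29−11)/6)² = 9.000
te_Incubation = (1 + 4·2 + 9)/6 = 18/6 = 3; σ²_Incubation = ((9−1)/6)² = 1.778
te_Imaging = (5 + 4·9 + 13)/6 = 54/6 = 9; σ²_Imaging = ((13−5)/6)² = 1.778

Forward pass:
ES_Equipment setup = 0; EF_Equipment setup = 7
ES_Calibration = 7; EF_Calibration = 7+2 = 9
ES_Sample prep = max(EF_Equipment setup=7, EF_Calibration=9) = 9; EF_Sample prep = 9+5 = 14
ES_Run assay = 7; EF_Run assay = 7+16 = 23
ES_Incubation = max(EF_Sample prep=14, EF_Run assay=23) = 23; EF_Incubation = 23+3 = 26
ES_Imaging = 26; EF_Imaging = 26+9 = 35
Expected project duration μ = 35 days. Critical path: Equipment setup → Run assay → Incubation → Imaging.

Variance along critical path = 7.111 + 9.000 + 1.778 + 1.778 = 19.667
σ = √19.667 = 4.435 days

4.43 days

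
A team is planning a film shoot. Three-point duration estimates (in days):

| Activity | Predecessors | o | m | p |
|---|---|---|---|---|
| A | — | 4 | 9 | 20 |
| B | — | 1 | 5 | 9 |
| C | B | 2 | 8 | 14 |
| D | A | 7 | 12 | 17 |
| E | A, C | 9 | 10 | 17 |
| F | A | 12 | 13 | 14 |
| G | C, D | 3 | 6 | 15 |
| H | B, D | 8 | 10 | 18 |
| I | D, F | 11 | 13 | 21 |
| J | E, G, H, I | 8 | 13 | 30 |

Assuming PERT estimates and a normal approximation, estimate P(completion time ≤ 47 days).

te_A = (4 + 4·9 + 20)/6 = 60/6 = 10; σ²_A = ((20−4)/6)² = 7.111
te_B = (1 + 4·5 + 9)/6 = 30/6 = 5; σ²_B = ((9−1)/6)² = 1.778
te_C = (2 + 4·8 + 14)/6 = 48/6 = 8; σ²_C = ((14−2)/6)² = 4.000
te_D = (7 + 4·12 + 17)/6 = 72/6 = 12; σ²_D = ((17−7)/6)² = 2.778
te_E = (9 + 4·10 + 17)/6 = 66/6 = 11; σ²_E = ((17−9)/6)² = 1.778
te_F = (12 + 4·13 + 14)/6 = 78/6 = 13; σ²_F = ((14−12)/6)² = 0.111
te_G = (3 + 4·6 + 15)/6 = 42/6 = 7; σ²_G = ((15−3)/6)² = 4.000
te_H = (8 + 4·10 + 18)/6 = 66/6 = 11; σ²_H = ((18−8)/6)² = 2.778
te_I = (11 + 4·13 + 21)/6 = 84/6 = 14; σ²_I = ((21−11)/6)² = 2.778
te_J = (8 + 4·13 + 30)/6 = 90/6 = 15; σ²_J = ((30−8)/6)² = 13.444

Forward pass:
ES_A = 0; EF_A = 10
ES_B = 0; EF_B = 5
ES_C = 5; EF_C = 5+8 = 13
ES_D = 10; EF_D = 10+12 = 22
ES_E = max(EF_A=10, EF_C=13) = 13; EF_E = 13+11 = 24
ES_F = 10; EF_F = 10+13 = 23
ES_G = max(EF_C=13, EF_D=22) = 22; EF_G = 22+7 = 29
ES_H = max(EF_B=5, EF_D=22) = 22; EF_H = 22+11 = 33
ES_I = max(EF_D=22, EF_F=23) = 23; EF_I = 23+14 = 37
ES_J = max(EF_E=24, EF_G=29, EF_H=33, EF_I=37) = 37; EF_J = 37+15 = 52
Expected project duration μ = 52 days. Critical path: A → F → I → J.

Variance along critical path = 7.111 + 0.111 + 2.778 + 13.444 = 23.444; σ = √23.444 = 4.842 days.
Z = (47 − 52) / 4.842 = -1.033
P(T ≤ 47) = Φ(-1.033) ≈ 0.151

0.151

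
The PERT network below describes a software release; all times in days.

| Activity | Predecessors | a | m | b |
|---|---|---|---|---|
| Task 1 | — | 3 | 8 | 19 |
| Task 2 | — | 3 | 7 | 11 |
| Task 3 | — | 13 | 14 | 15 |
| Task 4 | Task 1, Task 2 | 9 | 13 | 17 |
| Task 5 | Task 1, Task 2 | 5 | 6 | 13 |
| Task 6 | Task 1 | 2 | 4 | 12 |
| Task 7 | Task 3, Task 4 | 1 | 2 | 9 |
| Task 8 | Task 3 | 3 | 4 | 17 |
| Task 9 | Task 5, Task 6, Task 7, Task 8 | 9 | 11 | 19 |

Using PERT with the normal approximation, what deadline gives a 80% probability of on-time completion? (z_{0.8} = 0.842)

40.1 days

te_Task 1 = (3 + 4·8 + 19)/6 = 54/6 = 9; σ²_Task 1 = ((19−3)/6)² = 7.111
te_Task 2 = (3 + 4·7 + 11)/6 = 42/6 = 7; σ²_Task 2 = ((11−3)/6)² = 1.778
te_Task 3 = (13 + 4·14 + 15)/6 = 84/6 = 14; σ²_Task 3 = ((15−13)/6)² = 0.111
te_Task 4 = (9 + 4·13 + 17)/6 = 78/6 = 13; σ²_Task 4 = ((17−9)/6)² = 1.778
te_Task 5 = (5 + 4·6 + 13)/6 = 42/6 = 7; σ²_Task 5 = ((13−5)/6)² = 1.778
te_Task 6 = (2 + 4·4 + 12)/6 = 30/6 = 5; σ²_Task 6 = ((12−2)/6)² = 2.778
te_Task 7 = (1 + 4·2 + 9)/6 = 18/6 = 3; σ²_Task 7 = ((9−1)/6)² = 1.778
te_Task 8 = (3 + 4·4 + 17)/6 = 36/6 = 6; σ²_Task 8 = ((17−3)/6)² = 5.444
te_Task 9 = (9 + 4·11 + 19)/6 = 72/6 = 12; σ²_Task 9 = ((19−9)/6)² = 2.778

Forward pass:
ES_Task 1 = 0; EF_Task 1 = 9
ES_Task 2 = 0; EF_Task 2 = 7
ES_Task 3 = 0; EF_Task 3 = 14
ES_Task 4 = max(EF_Task 1=9, EF_Task 2=7) = 9; EF_Task 4 = 9+13 = 22
ES_Task 5 = max(EF_Task 1=9, EF_Task 2=7) = 9; EF_Task 5 = 9+7 = 16
ES_Task 6 = 9; EF_Task 6 = 9+5 = 14
ES_Task 7 = max(EF_Task 3=14, EF_Task 4=22) = 22; EF_Task 7 = 22+3 = 25
ES_Task 8 = 14; EF_Task 8 = 14+6 = 20
ES_Task 9 = max(EF_Task 5=16, EF_Task 6=14, EF_Task 7=25, EF_Task 8=20) = 25; EF_Task 9 = 25+12 = 37
Expected project duration μ = 37 days. Critical path: Task 1 → Task 4 → Task 7 → Task 9.

Variance along critical path = 7.111 + 1.778 + 1.778 + 2.778 = 13.444; σ = 3.667 days.
D = μ + z·σ = 37 + 0.842·3.667 = 40.1 days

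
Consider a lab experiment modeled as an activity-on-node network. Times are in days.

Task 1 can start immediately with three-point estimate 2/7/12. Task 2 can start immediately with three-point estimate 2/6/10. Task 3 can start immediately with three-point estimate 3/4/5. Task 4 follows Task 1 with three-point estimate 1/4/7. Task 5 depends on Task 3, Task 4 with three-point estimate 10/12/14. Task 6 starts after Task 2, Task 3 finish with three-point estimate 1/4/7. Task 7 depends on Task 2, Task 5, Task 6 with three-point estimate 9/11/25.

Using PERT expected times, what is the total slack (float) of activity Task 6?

13 days

te_Task 1 = (2 + 4·7 + 12)/6 = 42/6 = 7
te_Task 2 = (2 + 4·6 + 10)/6 = 36/6 = 6
te_Task 3 = (3 + 4·4 + 5)/6 = 24/6 = 4
te_Task 4 = (1 + 4·4 + 7)/6 = 24/6 = 4
te_Task 5 = (10 + 4·12 + 14)/6 = 72/6 = 12
te_Task 6 = (1 + 4·4 + 7)/6 = 24/6 = 4
te_Task 7 = (9 + 4·11 + 25)/6 = 78/6 = 13

Forward pass:
ES_Task 1 = 0; EF_Task 1 = 7
ES_Task 2 = 0; EF_Task 2 = 6
ES_Task 3 = 0; EF_Task 3 = 4
ES_Task 4 = 7; EF_Task 4 = 7+4 = 11
ES_Task 5 = max(EF_Task 3=4, EF_Task 4=11) = 11; EF_Task 5 = 11+12 = 23
ES_Task 6 = max(EF_Task 2=6, EF_Task 3=4) = 6; EF_Task 6 = 6+4 = 10
ES_Task 7 = max(EF_Task 2=6, EF_Task 5=23, EF_Task 6=10) = 23; EF_Task 7 = 23+13 = 36
Expected project duration μ = 36 days. Critical path: Task 1 → Task 4 → Task 5 → Task 7.

Backward pass:
LF_Task 7 = 36; LS_Task 7 = 36−13 = 23
LF_Task 6 = LS_Task 7 = 23; LS_Task 6 = 23−4 = 19
LF_Task 5 = LS_Task 7 = 23; LS_Task 5 = 23−12 = 11
LF_Task 4 = LS_Task 5 = 11; LS_Task 4 = 11−4 = 7
LF_Task 3 = min(LS_Task 5=11, LS_Task 6=19) = 11; LS_Task 3 = 11−4 = 7
LF_Task 2 = min(LS_Task 6=19, LS_Task 7=23) = 19; LS_Task 2 = 19−6 = 13
LF_Task 1 = LS_Task 4 = 7; LS_Task 1 = 7−7 = 0
Slack_Task 6 = LS_Task 6 − ES_Task 6 = 19 − 6 = 13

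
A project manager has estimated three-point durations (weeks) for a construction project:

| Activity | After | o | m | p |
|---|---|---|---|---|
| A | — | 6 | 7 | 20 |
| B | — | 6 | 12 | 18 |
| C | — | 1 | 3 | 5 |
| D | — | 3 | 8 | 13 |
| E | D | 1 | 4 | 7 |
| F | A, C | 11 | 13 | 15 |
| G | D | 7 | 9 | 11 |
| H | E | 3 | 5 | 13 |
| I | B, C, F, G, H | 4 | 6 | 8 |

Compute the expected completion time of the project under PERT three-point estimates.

28 weeks

te_A = (6 + 4·7 + 20)/6 = 54/6 = 9
te_B = (6 + 4·12 + 18)/6 = 72/6 = 12
te_C = (1 + 4·3 + 5)/6 = 18/6 = 3
te_D = (3 + 4·8 + 13)/6 = 48/6 = 8
te_E = (1 + 4·4 + 7)/6 = 24/6 = 4
te_F = (11 + 4·13 + 15)/6 = 78/6 = 13
te_G = (7 + 4·9 + 11)/6 = 54/6 = 9
te_H = (3 + 4·5 + 13)/6 = 36/6 = 6
te_I = (4 + 4·6 + 8)/6 = 36/6 = 6

Forward pass:
ES_A = 0; EF_A = 9
ES_B = 0; EF_B = 12
ES_C = 0; EF_C = 3
ES_D = 0; EF_D = 8
ES_E = 8; EF_E = 8+4 = 12
ES_F = max(EF_A=9, EF_C=3) = 9; EF_F = 9+13 = 22
ES_G = 8; EF_G = 8+9 = 17
ES_H = 12; EF_H = 12+6 = 18
ES_I = max(EF_B=12, EF_C=3, EF_F=22, EF_G=17, EF_H=18) = 22; EF_I = 22+6 = 28
Expected project duration μ = 28 weeks. Critical path: A → F → I.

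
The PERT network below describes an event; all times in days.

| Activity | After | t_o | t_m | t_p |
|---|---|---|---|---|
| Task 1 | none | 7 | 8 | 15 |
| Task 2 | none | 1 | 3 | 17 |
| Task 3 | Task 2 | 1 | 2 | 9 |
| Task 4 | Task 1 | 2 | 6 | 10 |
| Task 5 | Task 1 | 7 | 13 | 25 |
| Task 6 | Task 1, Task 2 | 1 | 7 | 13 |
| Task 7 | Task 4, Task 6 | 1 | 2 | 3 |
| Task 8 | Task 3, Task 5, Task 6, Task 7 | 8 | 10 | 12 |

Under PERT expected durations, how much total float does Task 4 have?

te_Task 1 = (7 + 4·8 + 15)/6 = 54/6 = 9
te_Task 2 = (1 + 4·3 + 17)/6 = 30/6 = 5
te_Task 3 = (1 + 4·2 + 9)/6 = 18/6 = 3
te_Task 4 = (2 + 4·6 + 10)/6 = 36/6 = 6
te_Task 5 = (7 + 4·13 + 25)/6 = 84/6 = 14
te_Task 6 = (1 + 4·7 + 13)/6 = 42/6 = 7
te_Task 7 = (1 + 4·2 + 3)/6 = 12/6 = 2
te_Task 8 = (8 + 4·10 + 12)/6 = 60/6 = 10

Forward pass:
ES_Task 1 = 0; EF_Task 1 = 9
ES_Task 2 = 0; EF_Task 2 = 5
ES_Task 3 = 5; EF_Task 3 = 5+3 = 8
ES_Task 4 = 9; EF_Task 4 = 9+6 = 15
ES_Task 5 = 9; EF_Task 5 = 9+14 = 23
ES_Task 6 = max(EF_Task 1=9, EF_Task 2=5) = 9; EF_Task 6 = 9+7 = 16
ES_Task 7 = max(EF_Task 4=15, EF_Task 6=16) = 16; EF_Task 7 = 16+2 = 18
ES_Task 8 = max(EF_Task 3=8, EF_Task 5=23, EF_Task 6=16, EF_Task 7=18) = 23; EF_Task 8 = 23+10 = 33
Expected project duration μ = 33 days. Critical path: Task 1 → Task 5 → Task 8.

Backward pass:
LF_Task 8 = 33; LS_Task 8 = 33−10 = 23
LF_Task 7 = LS_Task 8 = 23; LS_Task 7 = 23−2 = 21
LF_Task 6 = min(LS_Task 7=21, LS_Task 8=23) = 21; LS_Task 6 = 21−7 = 14
LF_Task 5 = LS_Task 8 = 23; LS_Task 5 = 23−14 = 9
LF_Task 4 = LS_Task 7 = 21; LS_Task 4 = 21−6 = 15
LF_Task 3 = LS_Task 8 = 23; LS_Task 3 = 23−3 = 20
LF_Task 2 = min(LS_Task 3=20, LS_Task 6=14) = 14; LS_Task 2 = 14−5 = 9
LF_Task 1 = min(LS_Task 4=15, LS_Task 5=9, LS_Task 6=14) = 9; LS_Task 1 = 9−9 = 0
Slack_Task 4 = LS_Task 4 − ES_Task 4 = 15 − 9 = 6

6 days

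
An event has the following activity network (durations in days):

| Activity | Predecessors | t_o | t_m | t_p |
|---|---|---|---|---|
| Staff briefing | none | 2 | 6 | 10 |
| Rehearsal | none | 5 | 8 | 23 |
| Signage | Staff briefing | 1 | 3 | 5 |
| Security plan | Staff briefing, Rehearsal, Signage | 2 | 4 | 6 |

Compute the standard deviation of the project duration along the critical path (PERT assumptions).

te_Staff briefing = (2 + 4·6 + 10)/6 = 36/6 = 6; σ²_Staff briefing = ((10−2)/6)² = 1.778
te_Rehearsal = (5 + 4·8 + 23)/6 = 60/6 = 10; σ²_Rehearsal = ((23−5)/6)² = 9.000
te_Signage = (1 + 4·3 + 5)/6 = 18/6 = 3; σ²_Signage = ((5−1)/6)² = 0.444
te_Security plan = (2 + 4·4 + 6)/6 = 24/6 = 4; σ²_Security plan = ((6−2)/6)² = 0.444

Forward pass:
ES_Staff briefing = 0; EF_Staff briefing = 6
ES_Rehearsal = 0; EF_Rehearsal = 10
ES_Signage = 6; EF_Signage = 6+3 = 9
ES_Security plan = max(EF_Staff briefing=6, EF_Rehearsal=10, EF_Signage=9) = 10; EF_Security plan = 10+4 = 14
Expected project duration μ = 14 days. Critical path: Rehearsal → Security plan.

Variance along critical path = 9.000 + 0.444 = 9.444
σ = √9.444 = 3.073 days

3.07 days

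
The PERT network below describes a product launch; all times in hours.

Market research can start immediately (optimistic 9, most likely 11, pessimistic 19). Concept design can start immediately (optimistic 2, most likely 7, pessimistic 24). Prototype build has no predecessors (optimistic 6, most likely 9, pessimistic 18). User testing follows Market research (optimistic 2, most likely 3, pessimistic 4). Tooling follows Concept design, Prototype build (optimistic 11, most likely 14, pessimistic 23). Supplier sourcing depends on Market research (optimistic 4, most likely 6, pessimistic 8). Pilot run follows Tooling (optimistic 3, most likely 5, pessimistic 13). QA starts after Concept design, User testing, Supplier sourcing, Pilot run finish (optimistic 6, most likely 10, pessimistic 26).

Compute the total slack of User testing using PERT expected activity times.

16 hours

te_Market research = (9 + 4·11 + 19)/6 = 72/6 = 12
te_Concept design = (2 + 4·7 + 24)/6 = 54/6 = 9
te_Prototype build = (6 + 4·9 + 18)/6 = 60/6 = 10
te_User testing = (2 + 4·3 + 4)/6 = 18/6 = 3
te_Tooling = (11 + 4·14 + 23)/6 = 90/6 = 15
te_Supplier sourcing = (4 + 4·6 + 8)/6 = 36/6 = 6
te_Pilot run = (3 + 4·5 + 13)/6 = 36/6 = 6
te_QA = (6 + 4·10 + 26)/6 = 72/6 = 12

Forward pass:
ES_Market research = 0; EF_Market research = 12
ES_Concept design = 0; EF_Concept design = 9
ES_Prototype build = 0; EF_Prototype build = 10
ES_User testing = 12; EF_User testing = 12+3 = 15
ES_Tooling = max(EF_Concept design=9, EF_Prototype build=10) = 10; EF_Tooling = 10+15 = 25
ES_Supplier sourcing = 12; EF_Supplier sourcing = 12+6 = 18
ES_Pilot run = 25; EF_Pilot run = 25+6 = 31
ES_QA = max(EF_Concept design=9, EF_User testing=15, EF_Supplier sourcing=18, EF_Pilot run=31) = 31; EF_QA = 31+12 = 43
Expected project duration μ = 43 hours. Critical path: Prototype build → Tooling → Pilot run → QA.

Backward pass:
LF_QA = 43; LS_QA = 43−12 = 31
LF_Pilot run = LS_QA = 31; LS_Pilot run = 31−6 = 25
LF_Supplier sourcing = LS_QA = 31; LS_Supplier sourcing = 31−6 = 25
LF_Tooling = LS_Pilot run = 25; LS_Tooling = 25−15 = 10
LF_User testing = LS_QA = 31; LS_User testing = 31−3 = 28
LF_Prototype build = LS_Tooling = 10; LS_Prototype build = 10−10 = 0
LF_Concept design = min(LS_Tooling=10, LS_QA=31) = 10; LS_Concept design = 10−9 = 1
LF_Market research = min(LS_User testing=28, LS_Supplier sourcing=25) = 25; LS_Market research = 25−12 = 13
Slack_User testing = LS_User testing − ES_User testing = 28 − 12 = 16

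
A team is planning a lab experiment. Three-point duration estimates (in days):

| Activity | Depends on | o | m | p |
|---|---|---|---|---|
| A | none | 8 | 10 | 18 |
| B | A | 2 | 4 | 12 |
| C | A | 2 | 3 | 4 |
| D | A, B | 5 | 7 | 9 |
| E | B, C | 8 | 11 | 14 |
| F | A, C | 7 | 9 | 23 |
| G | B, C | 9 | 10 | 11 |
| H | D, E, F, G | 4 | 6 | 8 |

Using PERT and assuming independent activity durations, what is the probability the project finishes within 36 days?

te_A = (8 + 4·10 + 18)/6 = 66/6 = 11; σ²_A = ((18−8)/6)² = 2.778
te_B = (2 + 4·4 + 12)/6 = 30/6 = 5; σ²_B = ((12−2)/6)² = 2.778
te_C = (2 + 4·3 + 4)/6 = 18/6 = 3; σ²_C = ((4−2)/6)² = 0.111
te_D = (5 + 4·7 + 9)/6 = 42/6 = 7; σ²_D = ((9−5)/6)² = 0.444
te_E = (8 + 4·11 + 14)/6 = 66/6 = 11; σ²_E = ((14−8)/6)² = 1.000
te_F = (7 + 4·9 + 23)/6 = 66/6 = 11; σ²_F = ((23−7)/6)² = 7.111
te_G = (9 + 4·10 + 11)/6 = 60/6 = 10; σ²_G = ((11−9)/6)² = 0.111
te_H = (4 + 4·6 + 8)/6 = 36/6 = 6; σ²_H = ((8−4)/6)² = 0.444

Forward pass:
ES_A = 0; EF_A = 11
ES_B = 11; EF_B = 11+5 = 16
ES_C = 11; EF_C = 11+3 = 14
ES_D = max(EF_A=11, EF_B=16) = 16; EF_D = 16+7 = 23
ES_E = max(EF_B=16, EF_C=14) = 16; EF_E = 16+11 = 27
ES_F = max(EF_A=11, EF_C=14) = 14; EF_F = 14+11 = 25
ES_G = max(EF_B=16, EF_C=14) = 16; EF_G = 16+10 = 26
ES_H = max(EF_D=23, EF_E=27, EF_F=25, EF_G=26) = 27; EF_H = 27+6 = 33
Expected project duration μ = 33 days. Critical path: A → B → E → H.

Variance along critical path = 2.778 + 2.778 + 1.000 + 0.444 = 7.000; σ = √7.000 = 2.646 days.
Z = (36 − 33) / 2.646 = 1.134
P(T ≤ 36) = Φ(1.134) ≈ 0.872

0.872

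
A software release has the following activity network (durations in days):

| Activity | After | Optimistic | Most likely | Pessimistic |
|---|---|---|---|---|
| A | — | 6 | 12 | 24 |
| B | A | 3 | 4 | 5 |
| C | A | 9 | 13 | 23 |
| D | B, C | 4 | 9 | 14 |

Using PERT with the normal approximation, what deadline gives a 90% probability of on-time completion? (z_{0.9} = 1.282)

41.3 days

te_A = (6 + 4·12 + 24)/6 = 78/6 = 13; σ²_A = ((24−6)/6)² = 9.000
te_B = (3 + 4·4 + 5)/6 = 24/6 = 4; σ²_B = ((5−3)/6)² = 0.111
te_C = (9 + 4·13 + 23)/6 = 84/6 = 14; σ²_C = ((23−9)/6)² = 5.444
te_D = (4 + 4·9 + 14)/6 = 54/6 = 9; σ²_D = ((14−4)/6)² = 2.778

Forward pass:
ES_A = 0; EF_A = 13
ES_B = 13; EF_B = 13+4 = 17
ES_C = 13; EF_C = 13+14 = 27
ES_D = max(EF_B=17, EF_C=27) = 27; EF_D = 27+9 = 36
Expected project duration μ = 36 days. Critical path: A → C → D.

Variance along critical path = 9.000 + 5.444 + 2.778 = 17.222; σ = 4.150 days.
D = μ + z·σ = 36 + 1.282·4.150 = 41.3 days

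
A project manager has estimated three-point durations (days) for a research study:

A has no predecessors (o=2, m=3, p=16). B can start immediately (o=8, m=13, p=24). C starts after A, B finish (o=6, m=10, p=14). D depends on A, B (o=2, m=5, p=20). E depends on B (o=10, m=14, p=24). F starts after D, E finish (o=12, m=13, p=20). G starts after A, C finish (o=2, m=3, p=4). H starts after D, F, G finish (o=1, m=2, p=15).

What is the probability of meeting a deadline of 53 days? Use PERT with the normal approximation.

te_A = (2 + 4·3 + 16)/6 = 30/6 = 5; σ²_A = ((16−2)/6)² = 5.444
te_B = (8 + 4·13 + 24)/6 = 84/6 = 14; σ²_B = ((24−8)/6)² = 7.111
te_C = (6 + 4·10 + 14)/6 = 60/6 = 10; σ²_C = ((14−6)/6)² = 1.778
te_D = (2 + 4·5 + 20)/6 = 42/6 = 7; σ²_D = ((20−2)/6)² = 9.000
te_E = (10 + 4·14 + 24)/6 = 90/6 = 15; σ²_E = ((24−10)/6)² = 5.444
te_F = (12 + 4·13 + 20)/6 = 84/6 = 14; σ²_F = ((20−12)/6)² = 1.778
te_G = (2 + 4·3 + 4)/6 = 18/6 = 3; σ²_G = ((4−2)/6)² = 0.111
te_H = (1 + 4·2 + 15)/6 = 24/6 = 4; σ²_H = ((15−1)/6)² = 5.444

Forward pass:
ES_A = 0; EF_A = 5
ES_B = 0; EF_B = 14
ES_C = max(EF_A=5, EF_B=14) = 14; EF_C = 14+10 = 24
ES_D = max(EF_A=5, EF_B=14) = 14; EF_D = 14+7 = 21
ES_E = 14; EF_E = 14+15 = 29
ES_F = max(EF_D=21, EF_E=29) = 29; EF_F = 29+14 = 43
ES_G = max(EF_A=5, EF_C=24) = 24; EF_G = 24+3 = 27
ES_H = max(EF_D=21, EF_F=43, EF_G=27) = 43; EF_H = 43+4 = 47
Expected project duration μ = 47 days. Critical path: B → E → F → H.

Variance along critical path = 7.111 + 5.444 + 1.778 + 5.444 = 19.778; σ = √19.778 = 4.447 days.
Z = (53 − 47) / 4.447 = 1.349
P(T ≤ 53) = Φ(1.349) ≈ 0.911

0.911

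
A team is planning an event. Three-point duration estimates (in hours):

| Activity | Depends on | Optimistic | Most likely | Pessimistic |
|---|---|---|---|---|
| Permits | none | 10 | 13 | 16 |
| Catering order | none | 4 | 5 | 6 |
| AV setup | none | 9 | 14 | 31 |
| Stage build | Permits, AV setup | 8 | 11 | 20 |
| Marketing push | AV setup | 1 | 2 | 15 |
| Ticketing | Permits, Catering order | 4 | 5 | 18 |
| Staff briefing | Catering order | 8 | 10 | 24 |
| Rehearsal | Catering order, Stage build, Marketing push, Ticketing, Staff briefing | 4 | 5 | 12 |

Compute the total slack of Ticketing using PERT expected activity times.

8 hours

te_Permits = (10 + 4·13 + 16)/6 = 78/6 = 13
te_Catering order = (4 + 4·5 + 6)/6 = 30/6 = 5
te_AV setup = (9 + 4·14 + 31)/6 = 96/6 = 16
te_Stage build = (8 + 4·11 + 20)/6 = 72/6 = 12
te_Marketing push = (1 + 4·2 + 15)/6 = 24/6 = 4
te_Ticketing = (4 + 4·5 + 18)/6 = 42/6 = 7
te_Staff briefing = (8 + 4·10 + 24)/6 = 72/6 = 12
te_Rehearsal = (4 + 4·5 + 12)/6 = 36/6 = 6

Forward pass:
ES_Permits = 0; EF_Permits = 13
ES_Catering order = 0; EF_Catering order = 5
ES_AV setup = 0; EF_AV setup = 16
ES_Stage build = max(EF_Permits=13, EF_AV setup=16) = 16; EF_Stage build = 16+12 = 28
ES_Marketing push = 16; EF_Marketing push = 16+4 = 20
ES_Ticketing = max(EF_Permits=13, EF_Catering order=5) = 13; EF_Ticketing = 13+7 = 20
ES_Staff briefing = 5; EF_Staff briefing = 5+12 = 17
ES_Rehearsal = max(EF_Catering order=5, EF_Stage build=28, EF_Marketing push=20, EF_Ticketing=20, EF_Staff briefing=17) = 28; EF_Rehearsal = 28+6 = 34
Expected project duration μ = 34 hours. Critical path: AV setup → Stage build → Rehearsal.

Backward pass:
LF_Rehearsal = 34; LS_Rehearsal = 34−6 = 28
LF_Staff briefing = LS_Rehearsal = 28; LS_Staff briefing = 28−12 = 16
LF_Ticketing = LS_Rehearsal = 28; LS_Ticketing = 28−7 = 21
LF_Marketing push = LS_Rehearsal = 28; LS_Marketing push = 28−4 = 24
LF_Stage build = LS_Rehearsal = 28; LS_Stage build = 28−12 = 16
LF_AV setup = min(LS_Stage build=16, LS_Marketing push=24) = 16; LS_AV setup = 16−16 = 0
LF_Catering order = min(LS_Ticketing=21, LS_Staff briefing=16, LS_Rehearsal=28) = 16; LS_Catering order = 16−5 = 11
LF_Permits = min(LS_Stage build=16, LS_Ticketing=21) = 16; LS_Permits = 16−13 = 3
Slack_Ticketing = LS_Ticketing − ES_Ticketing = 21 − 13 = 8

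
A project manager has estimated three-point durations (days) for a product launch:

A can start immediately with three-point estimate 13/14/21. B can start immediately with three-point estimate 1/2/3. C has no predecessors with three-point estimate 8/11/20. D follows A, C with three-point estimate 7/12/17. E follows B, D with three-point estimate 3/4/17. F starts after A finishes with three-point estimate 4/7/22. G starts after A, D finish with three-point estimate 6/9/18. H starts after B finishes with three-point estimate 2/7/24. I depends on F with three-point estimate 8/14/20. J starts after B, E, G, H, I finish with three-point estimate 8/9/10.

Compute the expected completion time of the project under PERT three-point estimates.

47 days

te_A = (13 + 4·14 + 21)/6 = 90/6 = 15
te_B = (1 + 4·2 + 3)/6 = 12/6 = 2
te_C = (8 + 4·11 + 20)/6 = 72/6 = 12
te_D = (7 + 4·12 + 17)/6 = 72/6 = 12
te_E = (3 + 4·4 + 17)/6 = 36/6 = 6
te_F = (4 + 4·7 + 22)/6 = 54/6 = 9
te_G = (6 + 4·9 + 18)/6 = 60/6 = 10
te_H = (2 + 4·7 + 24)/6 = 54/6 = 9
te_I = (8 + 4·14 + 20)/6 = 84/6 = 14
te_J = (8 + 4·9 + 10)/6 = 54/6 = 9

Forward pass:
ES_A = 0; EF_A = 15
ES_B = 0; EF_B = 2
ES_C = 0; EF_C = 12
ES_D = max(EF_A=15, EF_C=12) = 15; EF_D = 15+12 = 27
ES_E = max(EF_B=2, EF_D=27) = 27; EF_E = 27+6 = 33
ES_F = 15; EF_F = 15+9 = 24
ES_G = max(EF_A=15, EF_D=27) = 27; EF_G = 27+10 = 37
ES_H = 2; EF_H = 2+9 = 11
ES_I = 24; EF_I = 24+14 = 38
ES_J = max(EF_B=2, EF_E=33, EF_G=37, EF_H=11, EF_I=38) = 38; EF_J = 38+9 = 47
Expected project duration μ = 47 days. Critical path: A → F → I → J.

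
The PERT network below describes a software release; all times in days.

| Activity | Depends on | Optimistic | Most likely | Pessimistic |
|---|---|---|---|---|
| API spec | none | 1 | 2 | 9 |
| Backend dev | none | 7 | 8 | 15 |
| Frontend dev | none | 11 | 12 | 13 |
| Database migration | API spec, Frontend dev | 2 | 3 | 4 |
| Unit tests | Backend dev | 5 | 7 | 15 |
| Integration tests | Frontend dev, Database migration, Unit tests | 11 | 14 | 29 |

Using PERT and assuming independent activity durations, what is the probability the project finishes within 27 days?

te_API spec = (1 + 4·2 + 9)/6 = 18/6 = 3; σ²_API spec = ((9−1)/6)² = 1.778
te_Backend dev = (7 + 4·8 + 15)/6 = 54/6 = 9; σ²_Backend dev = ((15−7)/6)² = 1.778
te_Frontend dev = (11 + 4·12 + 13)/6 = 72/6 = 12; σ²_Frontend dev = ((13−11)/6)² = 0.111
te_Database migration = (2 + 4·3 + 4)/6 = 18/6 = 3; σ²_Database migration = ((4−2)/6)² = 0.111
te_Unit tests = (5 + 4·7 + 15)/6 = 48/6 = 8; σ²_Unit tests = ((15−5)/6)² = 2.778
te_Integration tests = (11 + 4·14 + 29)/6 = 96/6 = 16; σ²_Integration tests = ((29−11)/6)² = 9.000

Forward pass:
ES_API spec = 0; EF_API spec = 3
ES_Backend dev = 0; EF_Backend dev = 9
ES_Frontend dev = 0; EF_Frontend dev = 12
ES_Database migration = max(EF_API spec=3, EF_Frontend dev=12) = 12; EF_Database migration = 12+3 = 15
ES_Unit tests = 9; EF_Unit tests = 9+8 = 17
ES_Integration tests = max(EF_Frontend dev=12, EF_Database migration=15, EF_Unit tests=17) = 17; EF_Integration tests = 17+16 = 33
Expected project duration μ = 33 days. Critical path: Backend dev → Unit tests → Integration tests.

Variance along critical path = 1.778 + 2.778 + 9.000 = 13.556; σ = √13.556 = 3.682 days.
Z = (27 − 33) / 3.682 = -1.630
P(T ≤ 27) = Φ(-1.630) ≈ 0.052

0.052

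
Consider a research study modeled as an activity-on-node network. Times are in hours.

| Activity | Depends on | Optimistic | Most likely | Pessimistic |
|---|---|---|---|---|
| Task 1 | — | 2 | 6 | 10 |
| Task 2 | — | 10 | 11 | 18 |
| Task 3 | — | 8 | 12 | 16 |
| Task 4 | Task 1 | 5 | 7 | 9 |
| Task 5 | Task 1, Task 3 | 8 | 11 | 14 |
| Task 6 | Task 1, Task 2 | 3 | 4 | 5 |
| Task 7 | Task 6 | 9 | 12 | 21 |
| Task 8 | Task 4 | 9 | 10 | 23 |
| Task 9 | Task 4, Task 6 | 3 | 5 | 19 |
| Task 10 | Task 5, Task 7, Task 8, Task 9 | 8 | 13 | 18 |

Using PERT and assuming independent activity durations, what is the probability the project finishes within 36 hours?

0.021

te_Task 1 = (2 + 4·6 + 10)/6 = 36/6 = 6; σ²_Task 1 = ((10−2)/6)² = 1.778
te_Task 2 = (10 + 4·11 + 18)/6 = 72/6 = 12; σ²_Task 2 = ((18−10)/6)² = 1.778
te_Task 3 = (8 + 4·12 + 16)/6 = 72/6 = 12; σ²_Task 3 = ((16−8)/6)² = 1.778
te_Task 4 = (5 + 4·7 + 9)/6 = 42/6 = 7; σ²_Task 4 = ((9−5)/6)² = 0.444
te_Task 5 = (8 + 4·11 + 14)/6 = 66/6 = 11; σ²_Task 5 = ((14−8)/6)² = 1.000
te_Task 6 = (3 + 4·4 + 5)/6 = 24/6 = 4; σ²_Task 6 = ((5−3)/6)² = 0.111
te_Task 7 = (9 + 4·12 + 21)/6 = 78/6 = 13; σ²_Task 7 = ((21−9)/6)² = 4.000
te_Task 8 = (9 + 4·10 + 23)/6 = 72/6 = 12; σ²_Task 8 = ((23−9)/6)² = 5.444
te_Task 9 = (3 + 4·5 + 19)/6 = 42/6 = 7; σ²_Task 9 = ((19−3)/6)² = 7.111
te_Task 10 = (8 + 4·13 + 18)/6 = 78/6 = 13; σ²_Task 10 = ((18−8)/6)² = 2.778

Forward pass:
ES_Task 1 = 0; EF_Task 1 = 6
ES_Task 2 = 0; EF_Task 2 = 12
ES_Task 3 = 0; EF_Task 3 = 12
ES_Task 4 = 6; EF_Task 4 = 6+7 = 13
ES_Task 5 = max(EF_Task 1=6, EF_Task 3=12) = 12; EF_Task 5 = 12+11 = 23
ES_Task 6 = max(EF_Task 1=6, EF_Task 2=12) = 12; EF_Task 6 = 12+4 = 16
ES_Task 7 = 16; EF_Task 7 = 16+13 = 29
ES_Task 8 = 13; EF_Task 8 = 13+12 = 25
ES_Task 9 = max(EF_Task 4=13, EF_Task 6=16) = 16; EF_Task 9 = 16+7 = 23
ES_Task 10 = max(EF_Task 5=23, EF_Task 7=29, EF_Task 8=25, EF_Task 9=23) = 29; EF_Task 10 = 29+13 = 42
Expected project duration μ = 42 hours. Critical path: Task 2 → Task 6 → Task 7 → Task 10.

Variance along critical path = 1.778 + 0.111 + 4.000 + 2.778 = 8.667; σ = √8.667 = 2.944 hours.
Z = (36 − 42) / 2.944 = -2.038
P(T ≤ 36) = Φ(-2.038) ≈ 0.021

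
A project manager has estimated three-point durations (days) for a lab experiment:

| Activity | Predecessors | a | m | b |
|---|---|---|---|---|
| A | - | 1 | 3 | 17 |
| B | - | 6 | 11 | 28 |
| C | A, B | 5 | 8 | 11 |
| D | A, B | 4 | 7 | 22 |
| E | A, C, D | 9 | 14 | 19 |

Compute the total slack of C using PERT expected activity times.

te_A = (1 + 4·3 + 17)/6 = 30/6 = 5
te_B = (6 + 4·11 + 28)/6 = 78/6 = 13
te_C = (5 + 4·8 + 11)/6 = 48/6 = 8
te_D = (4 + 4·7 + 22)/6 = 54/6 = 9
te_E = (9 + 4·14 + 19)/6 = 84/6 = 14

Forward pass:
ES_A = 0; EF_A = 5
ES_B = 0; EF_B = 13
ES_C = max(EF_A=5, EF_B=13) = 13; EF_C = 13+8 = 21
ES_D = max(EF_A=5, EF_B=13) = 13; EF_D = 13+9 = 22
ES_E = max(EF_A=5, EF_C=21, EF_D=22) = 22; EF_E = 22+14 = 36
Expected project duration μ = 36 days. Critical path: B → D → E.

Backward pass:
LF_E = 36; LS_E = 36−14 = 22
LF_D = LS_E = 22; LS_D = 22−9 = 13
LF_C = LS_E = 22; LS_C = 22−8 = 14
LF_B = min(LS_C=14, LS_D=13) = 13; LS_B = 13−13 = 0
LF_A = min(LS_C=14, LS_D=13, LS_E=22) = 13; LS_A = 13−5 = 8
Slack_C = LS_C − ES_C = 14 − 13 = 1

1 days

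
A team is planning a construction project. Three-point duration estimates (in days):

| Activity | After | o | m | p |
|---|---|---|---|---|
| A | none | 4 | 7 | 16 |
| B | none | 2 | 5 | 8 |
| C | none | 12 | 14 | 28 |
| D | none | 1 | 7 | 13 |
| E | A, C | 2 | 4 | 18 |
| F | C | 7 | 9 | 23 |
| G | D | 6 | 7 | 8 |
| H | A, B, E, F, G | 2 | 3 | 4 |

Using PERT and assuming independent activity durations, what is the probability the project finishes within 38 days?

0.983

te_A = (4 + 4·7 + 16)/6 = 48/6 = 8; σ²_A = ((16−4)/6)² = 4.000
te_B = (2 + 4·5 + 8)/6 = 30/6 = 5; σ²_B = ((8−2)/6)² = 1.000
te_C = (12 + 4·14 + 28)/6 = 96/6 = 16; σ²_C = ((28−12)/6)² = 7.111
te_D = (1 + 4·7 + 13)/6 = 42/6 = 7; σ²_D = ((13−1)/6)² = 4.000
te_E = (2 + 4·4 + 18)/6 = 36/6 = 6; σ²_E = ((18−2)/6)² = 7.111
te_F = (7 + 4·9 + 23)/6 = 66/6 = 11; σ²_F = ((23−7)/6)² = 7.111
te_G = (6 + 4·7 + 8)/6 = 42/6 = 7; σ²_G = ((8−6)/6)² = 0.111
te_H = (2 + 4·3 + 4)/6 = 18/6 = 3; σ²_H = ((4−2)/6)² = 0.111

Forward pass:
ES_A = 0; EF_A = 8
ES_B = 0; EF_B = 5
ES_C = 0; EF_C = 16
ES_D = 0; EF_D = 7
ES_E = max(EF_A=8, EF_C=16) = 16; EF_E = 16+6 = 22
ES_F = 16; EF_F = 16+11 = 27
ES_G = 7; EF_G = 7+7 = 14
ES_H = max(EF_A=8, EF_B=5, EF_E=22, EF_F=27, EF_G=14) = 27; EF_H = 27+3 = 30
Expected project duration μ = 30 days. Critical path: C → F → H.

Variance along critical path = 7.111 + 7.111 + 0.111 = 14.333; σ = √14.333 = 3.786 days.
Z = (38 − 30) / 3.786 = 2.113
P(T ≤ 38) = Φ(2.113) ≈ 0.983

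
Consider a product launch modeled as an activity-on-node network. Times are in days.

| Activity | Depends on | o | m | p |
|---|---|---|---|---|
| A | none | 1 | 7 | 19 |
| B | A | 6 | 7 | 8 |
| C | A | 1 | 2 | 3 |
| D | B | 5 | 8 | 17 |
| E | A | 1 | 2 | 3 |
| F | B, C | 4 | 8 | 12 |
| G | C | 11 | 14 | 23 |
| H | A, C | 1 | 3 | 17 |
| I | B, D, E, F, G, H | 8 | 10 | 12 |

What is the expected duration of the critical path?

te_A = (1 + 4·7 + 19)/6 = 48/6 = 8
te_B = (6 + 4·7 + 8)/6 = 42/6 = 7
te_C = (1 + 4·2 + 3)/6 = 12/6 = 2
te_D = (5 + 4·8 + 17)/6 = 54/6 = 9
te_E = (1 + 4·2 + 3)/6 = 12/6 = 2
te_F = (4 + 4·8 + 12)/6 = 48/6 = 8
te_G = (11 + 4·14 + 23)/6 = 90/6 = 15
te_H = (1 + 4·3 + 17)/6 = 30/6 = 5
te_I = (8 + 4·10 + 12)/6 = 60/6 = 10

Forward pass:
ES_A = 0; EF_A = 8
ES_B = 8; EF_B = 8+7 = 15
ES_C = 8; EF_C = 8+2 = 10
ES_D = 15; EF_D = 15+9 = 24
ES_E = 8; EF_E = 8+2 = 10
ES_F = max(EF_B=15, EF_C=10) = 15; EF_F = 15+8 = 23
ES_G = 10; EF_G = 10+15 = 25
ES_H = max(EF_A=8, EF_C=10) = 10; EF_H = 10+5 = 15
ES_I = max(EF_B=15, EF_D=24, EF_E=10, EF_F=23, EF_G=25, EF_H=15) = 25; EF_I = 25+10 = 35
Expected project duration μ = 35 days. Critical path: A → C → G → I.

35 days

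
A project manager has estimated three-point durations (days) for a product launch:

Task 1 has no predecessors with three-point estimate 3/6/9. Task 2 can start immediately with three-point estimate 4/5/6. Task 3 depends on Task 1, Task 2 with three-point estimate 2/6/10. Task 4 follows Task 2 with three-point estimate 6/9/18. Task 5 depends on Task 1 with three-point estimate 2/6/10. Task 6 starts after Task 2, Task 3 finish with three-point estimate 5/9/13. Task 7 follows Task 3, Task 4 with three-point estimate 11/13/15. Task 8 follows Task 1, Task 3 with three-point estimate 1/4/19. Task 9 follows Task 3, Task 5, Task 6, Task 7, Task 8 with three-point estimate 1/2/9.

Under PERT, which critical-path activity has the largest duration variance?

te_Task 1 = (3 + 4·6 + 9)/6 = 36/6 = 6; σ²_Task 1 = ((9−3)/6)² = 1.000
te_Task 2 = (4 + 4·5 + 6)/6 = 30/6 = 5; σ²_Task 2 = ((6−4)/6)² = 0.111
te_Task 3 = (2 + 4·6 + 10)/6 = 36/6 = 6; σ²_Task 3 = ((10−2)/6)² = 1.778
te_Task 4 = (6 + 4·9 + 18)/6 = 60/6 = 10; σ²_Task 4 = ((18−6)/6)² = 4.000
te_Task 5 = (2 + 4·6 + 10)/6 = 36/6 = 6; σ²_Task 5 = ((10−2)/6)² = 1.778
te_Task 6 = (5 + 4·9 + 13)/6 = 54/6 = 9; σ²_Task 6 = ((13−5)/6)² = 1.778
te_Task 7 = (11 + 4·13 + 15)/6 = 78/6 = 13; σ²_Task 7 = ((15−11)/6)² = 0.444
te_Task 8 = (1 + 4·4 + 19)/6 = 36/6 = 6; σ²_Task 8 = ((19−1)/6)² = 9.000
te_Task 9 = (1 + 4·2 + 9)/6 = 18/6 = 3; σ²_Task 9 = ((9−1)/6)² = 1.778

Forward pass:
ES_Task 1 = 0; EF_Task 1 = 6
ES_Task 2 = 0; EF_Task 2 = 5
ES_Task 3 = max(EF_Task 1=6, EF_Task 2=5) = 6; EF_Task 3 = 6+6 = 12
ES_Task 4 = 5; EF_Task 4 = 5+10 = 15
ES_Task 5 = 6; EF_Task 5 = 6+6 = 12
ES_Task 6 = max(EF_Task 2=5, EF_Task 3=12) = 12; EF_Task 6 = 12+9 = 21
ES_Task 7 = max(EF_Task 3=12, EF_Task 4=15) = 15; EF_Task 7 = 15+13 = 28
ES_Task 8 = max(EF_Task 1=6, EF_Task 3=12) = 12; EF_Task 8 = 12+6 = 18
ES_Task 9 = max(EF_Task 3=12, EF_Task 5=12, EF_Task 6=21, EF_Task 7=28, EF_Task 8=18) = 28; EF_Task 9 = 28+3 = 31
Expected project duration μ = 31 days. Critical path: Task 2 → Task 4 → Task 7 → Task 9.

Variances on critical path: σ²_Task 2=0.111, σ²_Task 4=4.000, σ²_Task 7=0.444, σ²_Task 9=1.778.
Largest is σ²_Task 4 = 4.000.

Task 4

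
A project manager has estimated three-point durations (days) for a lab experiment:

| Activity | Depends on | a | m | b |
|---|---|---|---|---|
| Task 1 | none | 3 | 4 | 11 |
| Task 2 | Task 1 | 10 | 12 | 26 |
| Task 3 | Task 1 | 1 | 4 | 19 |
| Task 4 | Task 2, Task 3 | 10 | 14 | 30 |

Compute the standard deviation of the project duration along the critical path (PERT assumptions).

te_Task 1 = (3 + 4·4 + 11)/6 = 30/6 = 5; σ²_Task 1 = ((11−3)/6)² = 1.778
te_Task 2 = (10 + 4·12 + 26)/6 = 84/6 = 14; σ²_Task 2 = ((26−10)/6)² = 7.111
te_Task 3 = (1 + 4·4 + 19)/6 = 36/6 = 6; σ²_Task 3 = ((19−1)/6)² = 9.000
te_Task 4 = (10 + 4·14 + 30)/6 = 96/6 = 16; σ²_Task 4 = ((30−10)/6)² = 11.111

Forward pass:
ES_Task 1 = 0; EF_Task 1 = 5
ES_Task 2 = 5; EF_Task 2 = 5+14 = 19
ES_Task 3 = 5; EF_Task 3 = 5+6 = 11
ES_Task 4 = max(EF_Task 2=19, EF_Task 3=11) = 19; EF_Task 4 = 19+16 = 35
Expected project duration μ = 35 days. Critical path: Task 1 → Task 2 → Task 4.

Variance along critical path = 1.778 + 7.111 + 11.111 = 20.000
σ = √20.000 = 4.472 days

4.47 days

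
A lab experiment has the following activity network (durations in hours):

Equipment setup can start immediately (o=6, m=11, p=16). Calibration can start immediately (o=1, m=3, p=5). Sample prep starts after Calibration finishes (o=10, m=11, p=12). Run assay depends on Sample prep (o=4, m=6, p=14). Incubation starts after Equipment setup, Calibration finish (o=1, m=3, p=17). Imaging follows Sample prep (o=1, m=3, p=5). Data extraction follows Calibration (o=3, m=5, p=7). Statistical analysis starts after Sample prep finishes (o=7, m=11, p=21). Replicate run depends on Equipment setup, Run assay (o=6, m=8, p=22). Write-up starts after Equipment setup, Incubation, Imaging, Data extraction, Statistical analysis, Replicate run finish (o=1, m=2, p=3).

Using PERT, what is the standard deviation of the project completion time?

te_Equipment setup = (6 + 4·11 + 16)/6 = 66/6 = 11; σ²_Equipment setup = ((16−6)/6)² = 2.778
te_Calibration = (1 + 4·3 + 5)/6 = 18/6 = 3; σ²_Calibration = ((5−1)/6)² = 0.444
te_Sample prep = (10 + 4·11 + 12)/6 = 66/6 = 11; σ²_Sample prep = ((12−10)/6)² = 0.111
te_Run assay = (4 + 4·6 + 14)/6 = 42/6 = 7; σ²_Run assay = ((14−4)/6)² = 2.778
te_Incubation = (1 + 4·3 + 17)/6 = 30/6 = 5; σ²_Incubation = ((17−1)/6)² = 7.111
te_Imaging = (1 + 4·3 + 5)/6 = 18/6 = 3; σ²_Imaging = ((5−1)/6)² = 0.444
te_Data extraction = (3 + 4·5 + 7)/6 = 30/6 = 5; σ²_Data extraction = ((7−3)/6)² = 0.444
te_Statistical analysis = (7 + 4·11 + 21)/6 = 72/6 = 12; σ²_Statistical analysis = ((21−7)/6)² = 5.444
te_Replicate run = (6 + 4·8 + 22)/6 = 60/6 = 10; σ²_Replicate run = ((22−6)/6)² = 7.111
te_Write-up = (1 + 4·2 + 3)/6 = 12/6 = 2; σ²_Write-up = ((3−1)/6)² = 0.111

Forward pass:
ES_Equipment setup = 0; EF_Equipment setup = 11
ES_Calibration = 0; EF_Calibration = 3
ES_Sample prep = 3; EF_Sample prep = 3+11 = 14
ES_Run assay = 14; EF_Run assay = 14+7 = 21
ES_Incubation = max(EF_Equipment setup=11, EF_Calibration=3) = 11; EF_Incubation = 11+5 = 16
ES_Imaging = 14; EF_Imaging = 14+3 = 17
ES_Data extraction = 3; EF_Data extraction = 3+5 = 8
ES_Statistical analysis = 14; EF_Statistical analysis = 14+12 = 26
ES_Replicate run = max(EF_Equipment setup=11, EF_Run assay=21) = 21; EF_Replicate run = 21+10 = 31
ES_Write-up = max(EF_Equipment setup=11, EF_Incubation=16, EF_Imaging=17, EF_Data extraction=8, EF_Statistical analysis=26, EF_Replicate run=31) = 31; EF_Write-up = 31+2 = 33
Expected project duration μ = 33 hours. Critical path: Calibration → Sample prep → Run assay → Replicate run → Write-up.

Variance along critical path = 0.444 + 0.111 + 2.778 + 7.111 + 0.111 = 10.556
σ = √10.556 = 3.249 hours

3.25 hours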